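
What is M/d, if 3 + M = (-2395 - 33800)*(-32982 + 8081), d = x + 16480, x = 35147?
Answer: 300430564/17209 ≈ 17458.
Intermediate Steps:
d = 51627 (d = 35147 + 16480 = 51627)
M = 901291692 (M = -3 + (-2395 - 33800)*(-32982 + 8081) = -3 - 36195*(-24901) = -3 + 901291695 = 901291692)
M/d = 901291692/51627 = 901291692*(1/51627) = 300430564/17209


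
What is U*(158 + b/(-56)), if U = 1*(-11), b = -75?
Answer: -98153/56 ≈ -1752.7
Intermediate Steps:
U = -11
U*(158 + b/(-56)) = -11*(158 - 75/(-56)) = -11*(158 - 75*(-1/56)) = -11*(158 + 75/56) = -11*8923/56 = -98153/56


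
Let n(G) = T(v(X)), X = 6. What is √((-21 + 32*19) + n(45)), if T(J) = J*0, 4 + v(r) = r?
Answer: √587 ≈ 24.228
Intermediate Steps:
v(r) = -4 + r
T(J) = 0
n(G) = 0
√((-21 + 32*19) + n(45)) = √((-21 + 32*19) + 0) = √((-21 + 608) + 0) = √(587 + 0) = √587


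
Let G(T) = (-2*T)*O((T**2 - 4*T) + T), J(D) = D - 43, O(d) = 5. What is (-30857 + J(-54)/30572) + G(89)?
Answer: -970569381/30572 ≈ -31747.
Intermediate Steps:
J(D) = -43 + D
G(T) = -10*T (G(T) = -2*T*5 = -10*T)
(-30857 + J(-54)/30572) + G(89) = (-30857 + (-43 - 54)/30572) - 10*89 = (-30857 - 97*1/30572) - 890 = (-30857 - 97/30572) - 890 = -943360301/30572 - 890 = -970569381/30572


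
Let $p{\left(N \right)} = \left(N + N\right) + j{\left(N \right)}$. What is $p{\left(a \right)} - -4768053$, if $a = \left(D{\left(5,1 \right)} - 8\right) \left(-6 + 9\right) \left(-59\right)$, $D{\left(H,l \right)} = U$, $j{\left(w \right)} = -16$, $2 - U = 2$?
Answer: $4770869$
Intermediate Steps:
$U = 0$ ($U = 2 - 2 = 0$)
$D{\left(H,l \right)} = 0$
$a = 1416$ ($a = \left(0 - 8\right) \left(-6 + 9\right) \left(-59\right) = \left(-8\right) 3 \left(-59\right) = \left(-24\right) \left(-59\right) = 1416$)
$p{\left(N \right)} = -16 + 2 N$ ($p{\left(N \right)} = \left(N + N\right) - 16 = 2 N - 16 = -16 + 2 N$)
$p{\left(a \right)} - -4768053 = \left(-16 + 2 \cdot 1416\right) - -4768053 = \left(-16 + 2832\right) + 4768053 = 2816 + 4768053 = 4770869$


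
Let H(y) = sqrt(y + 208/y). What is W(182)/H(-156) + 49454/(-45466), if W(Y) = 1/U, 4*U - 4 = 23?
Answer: -24727/22733 - I*sqrt(354)/1593 ≈ -1.0877 - 0.011811*I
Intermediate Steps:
U = 27/4 (U = 1 + (1/4)*23 = 1 + 23/4 = 27/4 ≈ 6.7500)
W(Y) = 4/27 (W(Y) = 1/(27/4) = 4/27)
W(182)/H(-156) + 49454/(-45466) = 4/(27*(sqrt(-156 + 208/(-156)))) + 49454/(-45466) = 4/(27*(sqrt(-156 + 208*(-1/156)))) + 49454*(-1/45466) = 4/(27*(sqrt(-156 - 4/3))) - 24727/22733 = 4/(27*(sqrt(-472/3))) - 24727/22733 = 4/(27*((2*I*sqrt(354)/3))) - 24727/22733 = 4*(-I*sqrt(354)/236)/27 - 24727/22733 = -I*sqrt(354)/1593 - 24727/22733 = -24727/22733 - I*sqrt(354)/1593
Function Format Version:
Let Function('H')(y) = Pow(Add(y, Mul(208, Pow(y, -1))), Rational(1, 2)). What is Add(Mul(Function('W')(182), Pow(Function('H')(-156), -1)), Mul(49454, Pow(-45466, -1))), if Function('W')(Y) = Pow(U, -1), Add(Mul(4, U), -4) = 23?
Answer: Add(Rational(-24727, 22733), Mul(Rational(-1, 1593), I, Pow(354, Rational(1, 2)))) ≈ Add(-1.0877, Mul(-0.011811, I))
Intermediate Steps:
U = Rational(27, 4) (U = Add(1, Mul(Rational(1, 4), 23)) = Add(1, Rational(23, 4)) = Rational(27, 4) ≈ 6.7500)
Function('W')(Y) = Rational(4, 27) (Function('W')(Y) = Pow(Rational(27, 4), -1) = Rational(4, 27))
Add(Mul(Function('W')(182), Pow(Function('H')(-156), -1)), Mul(49454, Pow(-45466, -1))) = Add(Mul(Rational(4, 27), Pow(Pow(Add(-156, Mul(208, Pow(-156, -1))), Rational(1, 2)), -1)), Mul(49454, Pow(-45466, -1))) = Add(Mul(Rational(4, 27), Pow(Pow(Add(-156, Mul(208, Rational(-1, 156))), Rational(1, 2)), -1)), Mul(49454, Rational(-1, 45466))) = Add(Mul(Rational(4, 27), Pow(Pow(Add(-156, Rational(-4, 3)), Rational(1, 2)), -1)), Rational(-24727, 22733)) = Add(Mul(Rational(4, 27), Pow(Pow(Rational(-472, 3), Rational(1, 2)), -1)), Rational(-24727, 22733)) = Add(Mul(Rational(4, 27), Pow(Mul(Rational(2, 3), I, Pow(354, Rational(1, 2))), -1)), Rational(-24727, 22733)) = Add(Mul(Rational(4, 27), Mul(Rational(-1, 236), I, Pow(354, Rational(1, 2)))), Rational(-24727, 22733)) = Add(Mul(Rational(-1, 1593), I, Pow(354, Rational(1, 2))), Rational(-24727, 22733)) = Add(Rational(-24727, 22733), Mul(Rational(-1, 1593), I, Pow(354, Rational(1, 2))))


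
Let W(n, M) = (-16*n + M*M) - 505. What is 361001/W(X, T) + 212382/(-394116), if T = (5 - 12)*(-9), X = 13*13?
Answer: 11842904983/24960680 ≈ 474.46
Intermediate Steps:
X = 169
T = 63 (T = -7*(-9) = 63)
W(n, M) = -505 + M² - 16*n (W(n, M) = (-16*n + M²) - 505 = (M² - 16*n) - 505 = -505 + M² - 16*n)
361001/W(X, T) + 212382/(-394116) = 361001/(-505 + 63² - 16*169) + 212382/(-394116) = 361001/(-505 + 3969 - 2704) + 212382*(-1/394116) = 361001/760 - 35397/65686 = 11842904983/24960680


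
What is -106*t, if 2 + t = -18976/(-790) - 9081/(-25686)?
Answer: -1336800291/563665 ≈ -2371.6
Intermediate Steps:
t = 25222647/1127330 (t = -2 + (-18976/(-790) - 9081/(-25686)) = -2 + (-18976*(-1/790) - 9081*(-1/25686)) = -2 + (9488/395 + 1009/2854) = -2 + 27477307/1127330 = 25222647/1127330 ≈ 22.374)
-106*t = -106*25222647/1127330 = -1336800291/563665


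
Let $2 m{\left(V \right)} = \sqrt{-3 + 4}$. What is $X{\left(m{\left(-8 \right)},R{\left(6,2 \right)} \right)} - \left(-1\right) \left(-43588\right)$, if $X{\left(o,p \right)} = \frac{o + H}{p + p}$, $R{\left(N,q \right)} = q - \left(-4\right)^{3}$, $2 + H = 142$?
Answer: $- \frac{11506951}{264} \approx -43587.0$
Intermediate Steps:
$H = 140$ ($H = -2 + 142 = 140$)
$m{\left(V \right)} = \frac{1}{2}$ ($m{\left(V \right)} = \frac{\sqrt{-3 + 4}}{2} = \frac{\sqrt{1}}{2} = \frac{1}{2} \cdot 1 = \frac{1}{2}$)
$R{\left(N,q \right)} = 64 + q$ ($R{\left(N,q \right)} = q - -64 = q + 64 = 64 + q$)
$X{\left(o,p \right)} = \frac{140 + o}{2 p}$ ($X{\left(o,p \right)} = \frac{o + 140}{p + p} = \frac{140 + o}{2 p}$)
$X{\left(m{\left(-8 \right)},R{\left(6,2 \right)} \right)} - \left(-1\right) \left(-43588\right) = \frac{140 + \frac{1}{2}}{2 \left(64 + 2\right)} - \left(-1\right) \left(-43588\right) = \frac{1}{2} \cdot \frac{1}{66} \cdot \frac{281}{2} - 43588 = \frac{281}{264} - 43588 = - \frac{11506951}{264}$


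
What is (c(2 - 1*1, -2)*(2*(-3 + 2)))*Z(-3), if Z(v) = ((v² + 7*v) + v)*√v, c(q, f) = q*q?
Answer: 30*I*√3 ≈ 51.962*I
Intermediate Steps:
c(q, f) = q²
Z(v) = √v*(v² + 8*v) (Z(v) = (v² + 8*v)*√v = √v*(v² + 8*v))
(c(2 - 1*1, -2)*(2*(-3 + 2)))*Z(-3) = ((2 - 1*1)²*(2*(-3 + 2)))*((-3)^(3/2)*(8 - 3)) = ((2 - 1)²*(2*(-1)))*(-3*I*√3*5) = (1²*(-2))*(-15*I*√3) = (1*(-2))*(-15*I*√3) = -(-30)*I*√3 = 30*I*√3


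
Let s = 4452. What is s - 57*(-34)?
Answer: 6390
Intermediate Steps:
s - 57*(-34) = 4452 - 57*(-34) = 4452 - 1*(-1938) = 4452 + 1938 = 6390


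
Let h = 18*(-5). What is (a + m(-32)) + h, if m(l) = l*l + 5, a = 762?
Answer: 1701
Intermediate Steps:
m(l) = 5 + l**2 (m(l) = l**2 + 5 = 5 + l**2)
h = -90
(a + m(-32)) + h = (762 + (5 + (-32)**2)) - 90 = (762 + (5 + 1024)) - 90 = (762 + 1029) - 90 = 1791 - 90 = 1701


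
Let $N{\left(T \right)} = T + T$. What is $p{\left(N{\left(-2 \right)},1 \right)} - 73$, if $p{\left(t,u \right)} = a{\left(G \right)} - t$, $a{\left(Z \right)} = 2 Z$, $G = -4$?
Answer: $-77$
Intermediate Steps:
$N{\left(T \right)} = 2 T$
$p{\left(t,u \right)} = -8 - t$ ($p{\left(t,u \right)} = 2 \left(-4\right) - t = -8 - t$)
$p{\left(N{\left(-2 \right)},1 \right)} - 73 = \left(-8 - 2 \left(-2\right)\right) - 73 = \left(-8 - -4\right) - 73 = \left(-8 + 4\right) - 73 = -4 - 73 = -77$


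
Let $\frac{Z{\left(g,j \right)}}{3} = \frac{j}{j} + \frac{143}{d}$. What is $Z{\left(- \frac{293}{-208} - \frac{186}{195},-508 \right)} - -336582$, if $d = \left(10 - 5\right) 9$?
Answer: $\frac{5048918}{15} \approx 3.3659 \cdot 10^{5}$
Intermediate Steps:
$d = 45$ ($d = 5 \cdot 9 = 45$)
$Z{\left(g,j \right)} = \frac{188}{15}$ ($Z{\left(g,j \right)} = 3 \left(\frac{j}{j} + \frac{143}{45}\right) = 3 \left(1 + 143 \cdot \frac{1}{45}\right) = 3 \left(1 + \frac{143}{45}\right) = 3 \cdot \frac{188}{45} = \frac{188}{15}$)
$Z{\left(- \frac{293}{-208} - \frac{186}{195},-508 \right)} - -336582 = \frac{188}{15} - -336582 = \frac{188}{15} + 336582 = \frac{5048918}{15}$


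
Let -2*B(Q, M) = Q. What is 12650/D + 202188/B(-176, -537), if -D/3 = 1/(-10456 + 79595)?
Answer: -19241232059/66 ≈ -2.9153e+8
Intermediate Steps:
D = -3/69139 (D = -3/(-10456 + 79595) = -3/69139 ≈ -4.3391e-5)
B(Q, M) = -Q/2
12650/D + 202188/B(-176, -537) = 12650/(-3/69139) + 202188/((-½*(-176))) = 12650*(-69139/3) + 202188/88 = -874608350/3 + 202188*(1/88) = -874608350/3 + 50547/22 = -19241232059/66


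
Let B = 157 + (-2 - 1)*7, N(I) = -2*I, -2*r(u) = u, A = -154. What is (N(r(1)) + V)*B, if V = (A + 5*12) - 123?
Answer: -29376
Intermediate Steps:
r(u) = -u/2
V = -217 (V = (-154 + 5*12) - 123 = (-154 + 60) - 123 = -94 - 123 = -217)
B = 136 (B = 157 - 3*7 = 157 - 21 = 136)
(N(r(1)) + V)*B = (-(-1) - 217)*136 = (-2*(-½) - 217)*136 = (1 - 217)*136 = -216*136 = -29376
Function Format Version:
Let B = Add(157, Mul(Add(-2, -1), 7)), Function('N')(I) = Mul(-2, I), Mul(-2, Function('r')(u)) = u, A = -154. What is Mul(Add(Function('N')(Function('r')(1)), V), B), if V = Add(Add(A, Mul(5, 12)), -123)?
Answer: -29376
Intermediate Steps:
Function('r')(u) = Mul(Rational(-1, 2), u)
V = -217 (V = Add(Add(-154, Mul(5, 12)), -123) = Add(Add(-154, 60), -123) = Add(-94, -123) = -217)
B = 136 (B = Add(157, Mul(-3, 7)) = Add(157, -21) = 136)
Mul(Add(Function('N')(Function('r')(1)), V), B) = Mul(Add(Mul(-2, Mul(Rational(-1, 2), 1)), -217), 136) = Mul(Add(Mul(-2, Rational(-1, 2)), -217), 136) = Mul(Add(1, -217), 136) = Mul(-216, 136) = -29376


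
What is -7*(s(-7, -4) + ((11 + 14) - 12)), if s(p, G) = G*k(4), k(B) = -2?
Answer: -147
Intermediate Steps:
s(p, G) = -2*G (s(p, G) = G*(-2) = -2*G)
-7*(s(-7, -4) + ((11 + 14) - 12)) = -7*(-2*(-4) + ((11 + 14) - 12)) = -7*(8 + (25 - 12)) = -7*(8 + 13) = -7*21 = -147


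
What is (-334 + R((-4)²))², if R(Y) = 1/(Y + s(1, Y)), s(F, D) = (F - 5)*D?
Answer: 257057089/2304 ≈ 1.1157e+5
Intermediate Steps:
s(F, D) = D*(-5 + F) (s(F, D) = (-5 + F)*D = D*(-5 + F))
R(Y) = -1/(3*Y) (R(Y) = 1/(Y + Y*(-5 + 1)) = 1/(Y + Y*(-4)) = 1/(Y - 4*Y) = 1/(-3*Y) = -1/(3*Y))
(-334 + R((-4)²))² = (-334 - 1/(3*((-4)²)))² = (-334 - ⅓/16)² = (-334 - ⅓*1/16)² = (-334 - 1/48)² = (-16033/48)² = 257057089/2304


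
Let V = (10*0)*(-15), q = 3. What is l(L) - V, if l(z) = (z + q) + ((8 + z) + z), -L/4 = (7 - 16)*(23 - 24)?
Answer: -97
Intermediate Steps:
V = 0 (V = 0*(-15) = 0)
L = -36 (L = -4*(7 - 16)*(23 - 24) = -(-36)*(-1) = -4*9 = -36)
l(z) = 11 + 3*z (l(z) = (z + 3) + ((8 + z) + z) = (3 + z) + (8 + 2*z) = 11 + 3*z)
l(L) - V = (11 + 3*(-36)) - 1*0 = (11 - 108) + 0 = -97 + 0 = -97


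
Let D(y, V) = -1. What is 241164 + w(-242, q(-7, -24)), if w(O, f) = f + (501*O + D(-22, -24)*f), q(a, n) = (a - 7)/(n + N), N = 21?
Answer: 119922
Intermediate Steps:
q(a, n) = (-7 + a)/(21 + n) (q(a, n) = (a - 7)/(n + 21) = (-7 + a)/(21 + n))
w(O, f) = 501*O (w(O, f) = f + (501*O - f) = f + (-f + 501*O) = 501*O)
241164 + w(-242, q(-7, -24)) = 241164 + 501*(-242) = 241164 - 121242 = 119922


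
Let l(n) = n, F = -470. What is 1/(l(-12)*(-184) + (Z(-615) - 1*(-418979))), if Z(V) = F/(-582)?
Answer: 291/122565652 ≈ 2.3742e-6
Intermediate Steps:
Z(V) = 235/291 (Z(V) = -470/(-582) = -470*(-1/582) = 235/291)
1/(l(-12)*(-184) + (Z(-615) - 1*(-418979))) = 1/(-12*(-184) + (235/291 - 1*(-418979))) = 1/(2208 + (235/291 + 418979)) = 1/(2208 + 121923124/291) = 1/(122565652/291) = 291/122565652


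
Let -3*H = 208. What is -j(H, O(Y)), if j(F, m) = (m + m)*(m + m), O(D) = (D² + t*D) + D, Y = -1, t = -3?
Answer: -36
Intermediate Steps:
O(D) = D² - 2*D (O(D) = (D² - 3*D) + D = D² - 2*D)
H = -208/3 (H = -⅓*208 = -208/3 ≈ -69.333)
j(F, m) = 4*m² (j(F, m) = (2*m)*(2*m) = 4*m²)
-j(H, O(Y)) = -4*(-(-2 - 1))² = -4*(-1*(-3))² = -4*3² = -4*9 = -1*36 = -36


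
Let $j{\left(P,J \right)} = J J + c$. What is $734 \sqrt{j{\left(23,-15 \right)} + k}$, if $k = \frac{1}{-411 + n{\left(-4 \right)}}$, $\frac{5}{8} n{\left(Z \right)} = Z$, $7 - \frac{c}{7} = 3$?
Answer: $\frac{734 \sqrt{1101948522}}{2087} \approx 11675.0$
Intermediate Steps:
$c = 28$ ($c = 49 - 21 = 28$)
$n{\left(Z \right)} = \frac{8 Z}{5}$
$k = - \frac{5}{2087}$ ($k = \frac{1}{-411 + \frac{8}{5} \left(-4\right)} = \frac{1}{-411 - \frac{32}{5}} = \frac{1}{- \frac{2087}{5}} = - \frac{5}{2087} \approx -0.0023958$)
$j{\left(P,J \right)} = 28 + J^{2}$ ($j{\left(P,J \right)} = J J + 28 = J^{2} + 28 = 28 + J^{2}$)
$734 \sqrt{j{\left(23,-15 \right)} + k} = 734 \sqrt{\left(28 + \left(-15\right)^{2}\right) - \frac{5}{2087}} = 734 \sqrt{\left(28 + 225\right) - \frac{5}{2087}} = 734 \sqrt{253 - \frac{5}{2087}} = 734 \sqrt{\frac{528006}{2087}} = 734 \frac{\sqrt{1101948522}}{2087} = \frac{734 \sqrt{1101948522}}{2087}$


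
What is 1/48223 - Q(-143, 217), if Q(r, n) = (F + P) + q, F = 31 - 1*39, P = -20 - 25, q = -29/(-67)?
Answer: 169841473/3230941 ≈ 52.567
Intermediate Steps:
q = 29/67 (q = -29*(-1/67) = 29/67 ≈ 0.43284)
P = -45
F = -8 (F = 31 - 39 = -8)
Q(r, n) = -3522/67 (Q(r, n) = (-8 - 45) + 29/67 = -53 + 29/67 = -3522/67)
1/48223 - Q(-143, 217) = 1/48223 - 1*(-3522/67) = 1/48223 + 3522/67 = 169841473/3230941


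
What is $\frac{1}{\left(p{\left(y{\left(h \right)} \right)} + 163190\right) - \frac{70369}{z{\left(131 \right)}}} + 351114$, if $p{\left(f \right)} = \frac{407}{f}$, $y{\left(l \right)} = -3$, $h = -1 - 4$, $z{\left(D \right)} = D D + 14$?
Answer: $\frac{327751788044353}{933462602} \approx 3.5111 \cdot 10^{5}$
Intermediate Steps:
$z{\left(D \right)} = 14 + D^{2}$ ($z{\left(D \right)} = D^{2} + 14 = 14 + D^{2}$)
$h = -5$
$\frac{1}{\left(p{\left(y{\left(h \right)} \right)} + 163190\right) - \frac{70369}{z{\left(131 \right)}}} + 351114 = \frac{1}{\left(\frac{407}{-3} + 163190\right) - \frac{70369}{14 + 131^{2}}} + 351114 = \frac{1}{\left(407 \left(- \frac{1}{3}\right) + 163190\right) - \frac{70369}{14 + 17161}} + 351114 = \frac{1}{\left(- \frac{407}{3} + 163190\right) - \frac{70369}{17175}} + 351114 = \frac{1}{\frac{489163}{3} - \frac{70369}{17175}} + 351114 = \frac{1}{\frac{933462602}{5725}} + 351114 = \frac{5725}{933462602} + 351114 = \frac{327751788044353}{933462602}$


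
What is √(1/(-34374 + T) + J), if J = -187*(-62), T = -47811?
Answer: √78310214682465/82185 ≈ 107.68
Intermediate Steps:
J = 11594
√(1/(-34374 + T) + J) = √(1/(-34374 - 47811) + 11594) = √(1/(-82185) + 11594) = √(-1/82185 + 11594) = √(952852889/82185) = √78310214682465/82185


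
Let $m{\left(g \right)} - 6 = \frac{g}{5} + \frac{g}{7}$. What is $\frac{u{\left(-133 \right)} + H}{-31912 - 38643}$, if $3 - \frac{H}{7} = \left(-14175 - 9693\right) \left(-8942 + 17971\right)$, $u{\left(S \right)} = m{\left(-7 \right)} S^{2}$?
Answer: $- \frac{7542964527}{352775} \approx -21382.0$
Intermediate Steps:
$m{\left(g \right)} = 6 + \frac{12 g}{35}$ ($m{\left(g \right)} = 6 + \left(\frac{g}{5} + \frac{g}{7}\right) = 6 + \frac{12 g}{35}$)
$u{\left(S \right)} = \frac{18 S^{2}}{5}$ ($u{\left(S \right)} = \left(6 + \frac{12}{35} \left(-7\right)\right) S^{2} = \left(6 - \frac{12}{5}\right) S^{2} = \frac{18 S^{2}}{5}$)
$H = 1508529225$ ($H = 21 - 7 \left(-14175 - 9693\right) \left(-8942 + 17971\right) = 21 - 7 \left(\left(-23868\right) 9029\right) = 21 - -1508529204 = 21 + 1508529204 = 1508529225$)
$\frac{u{\left(-133 \right)} + H}{-31912 - 38643} = \frac{\frac{18 \left(-133\right)^{2}}{5} + 1508529225}{-31912 - 38643} = \frac{\frac{18}{5} \cdot 17689 + 1508529225}{-70555} = \left(\frac{318402}{5} + 1508529225\right) \left(- \frac{1}{70555}\right) = \frac{7542964527}{5} \left(- \frac{1}{70555}\right) = - \frac{7542964527}{352775}$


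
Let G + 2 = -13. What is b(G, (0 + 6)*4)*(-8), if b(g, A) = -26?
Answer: 208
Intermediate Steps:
G = -15 (G = -2 - 13 = -15)
b(G, (0 + 6)*4)*(-8) = -26*(-8) = 208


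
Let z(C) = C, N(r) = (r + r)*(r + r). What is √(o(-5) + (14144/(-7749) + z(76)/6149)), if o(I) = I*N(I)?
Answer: 2*I*√31647516539701062/15882867 ≈ 22.401*I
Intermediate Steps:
N(r) = 4*r² (N(r) = (2*r)*(2*r) = 4*r²)
o(I) = 4*I³ (o(I) = I*(4*I²) = 4*I³)
√(o(-5) + (14144/(-7749) + z(76)/6149)) = √(4*(-5)³ + (14144/(-7749) + 76/6149)) = √(4*(-125) + (14144*(-1/7749) + 76*(1/6149))) = √(-500 + (-14144/7749 + 76/6149)) = √(-500 - 86382532/47648601) = √(-23910683032/47648601) = 2*I*√31647516539701062/15882867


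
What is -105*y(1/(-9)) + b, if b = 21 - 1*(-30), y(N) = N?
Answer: 188/3 ≈ 62.667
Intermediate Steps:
b = 51 (b = 21 + 30 = 51)
-105*y(1/(-9)) + b = -105/(-9) + 51 = -105*(-⅑) + 51 = 35/3 + 51 = 188/3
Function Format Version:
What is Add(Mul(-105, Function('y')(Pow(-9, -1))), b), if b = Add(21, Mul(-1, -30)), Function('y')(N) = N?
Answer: Rational(188, 3) ≈ 62.667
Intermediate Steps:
b = 51 (b = Add(21, 30) = 51)
Add(Mul(-105, Function('y')(Pow(-9, -1))), b) = Add(Mul(-105, Pow(-9, -1)), 51) = Add(Mul(-105, Rational(-1, 9)), 51) = Add(Rational(35, 3), 51) = Rational(188, 3)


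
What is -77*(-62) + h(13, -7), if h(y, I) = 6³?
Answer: 4990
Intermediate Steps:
h(y, I) = 216
-77*(-62) + h(13, -7) = -77*(-62) + 216 = 4774 + 216 = 4990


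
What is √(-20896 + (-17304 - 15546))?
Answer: I*√53746 ≈ 231.83*I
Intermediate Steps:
√(-20896 + (-17304 - 15546)) = √(-20896 - 32850) = √(-53746) = I*√53746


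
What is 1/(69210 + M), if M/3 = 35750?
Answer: 1/176460 ≈ 5.6670e-6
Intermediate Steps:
M = 107250 (M = 3*35750 = 107250)
1/(69210 + M) = 1/(69210 + 107250) = 1/176460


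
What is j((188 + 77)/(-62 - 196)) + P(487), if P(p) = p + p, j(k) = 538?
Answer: 1512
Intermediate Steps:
P(p) = 2*p
j((188 + 77)/(-62 - 196)) + P(487) = 538 + 2*487 = 538 + 974 = 1512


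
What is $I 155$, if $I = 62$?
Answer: $9610$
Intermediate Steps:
$I 155 = 62 \cdot 155 = 9610$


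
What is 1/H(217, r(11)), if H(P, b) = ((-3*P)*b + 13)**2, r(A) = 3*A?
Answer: 1/460960900 ≈ 2.1694e-9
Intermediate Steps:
H(P, b) = (13 - 3*P*b)**2 (H(P, b) = (-3*P*b + 13)**2 = (13 - 3*P*b)**2)
1/H(217, r(11)) = 1/((-13 + 3*217*(3*11))**2) = 1/((-13 + 3*217*33)**2) = 1/((-13 + 21483)**2) = 1/(21470**2) = 1/460960900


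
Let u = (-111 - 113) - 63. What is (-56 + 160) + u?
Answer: -183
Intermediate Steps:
u = -287 (u = -224 - 63 = -287)
(-56 + 160) + u = (-56 + 160) - 287 = 104 - 287 = -183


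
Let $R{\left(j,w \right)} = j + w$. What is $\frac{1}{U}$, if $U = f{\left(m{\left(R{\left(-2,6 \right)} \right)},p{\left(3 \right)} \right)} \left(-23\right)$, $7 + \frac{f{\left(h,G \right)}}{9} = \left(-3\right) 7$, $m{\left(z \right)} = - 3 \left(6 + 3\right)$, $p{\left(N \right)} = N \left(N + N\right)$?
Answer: $\frac{1}{5796} \approx 0.00017253$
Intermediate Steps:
$p{\left(N \right)} = 2 N^{2}$ ($p{\left(N \right)} = N 2 N = 2 N^{2}$)
$m{\left(z \right)} = -27$ ($m{\left(z \right)} = \left(-3\right) 9 = -27$)
$f{\left(h,G \right)} = -252$ ($f{\left(h,G \right)} = -63 + 9 \left(\left(-3\right) 7\right) = -63 + 9 \left(-21\right) = -63 - 189 = -252$)
$U = 5796$ ($U = \left(-252\right) \left(-23\right) = 5796$)
$\frac{1}{U} = \frac{1}{5796}$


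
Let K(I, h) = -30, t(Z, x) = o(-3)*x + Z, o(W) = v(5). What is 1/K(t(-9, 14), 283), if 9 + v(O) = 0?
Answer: -1/30 ≈ -0.033333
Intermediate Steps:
v(O) = -9 (v(O) = -9 + 0 = -9)
o(W) = -9
t(Z, x) = Z - 9*x (t(Z, x) = -9*x + Z = Z - 9*x)
1/K(t(-9, 14), 283) = 1/(-30) = -1/30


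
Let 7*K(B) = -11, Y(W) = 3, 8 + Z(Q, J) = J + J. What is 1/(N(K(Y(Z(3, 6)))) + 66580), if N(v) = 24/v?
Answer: 11/732212 ≈ 1.5023e-5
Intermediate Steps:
Z(Q, J) = -8 + 2*J (Z(Q, J) = -8 + (J + J) = -8 + 2*J)
K(B) = -11/7 (K(B) = (1/7)*(-11) = -11/7)
1/(N(K(Y(Z(3, 6)))) + 66580) = 1/(24/(-11/7) + 66580) = 1/(24*(-7/11) + 66580) = 1/(-168/11 + 66580) = 1/(732212/11) = 11/732212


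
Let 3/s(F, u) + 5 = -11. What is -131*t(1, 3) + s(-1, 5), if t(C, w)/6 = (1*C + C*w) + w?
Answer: -88035/16 ≈ -5502.2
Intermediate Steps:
t(C, w) = 6*C + 6*w + 6*C*w (t(C, w) = 6*((1*C + C*w) + w) = 6*((C + C*w) + w) = 6*(C + w + C*w) = 6*C + 6*w + 6*C*w)
s(F, u) = -3/16 (s(F, u) = 3/(-5 - 11) = 3/(-16) = 3*(-1/16) = -3/16)
-131*t(1, 3) + s(-1, 5) = -131*(6*1 + 6*3 + 6*1*3) - 3/16 = -131*(6 + 18 + 18) - 3/16 = -131*42 - 3/16 = -5502 - 3/16 = -88035/16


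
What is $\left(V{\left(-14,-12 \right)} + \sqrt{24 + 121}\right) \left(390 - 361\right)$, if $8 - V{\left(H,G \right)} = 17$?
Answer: $-261 + 29 \sqrt{145} \approx 88.206$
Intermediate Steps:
$V{\left(H,G \right)} = -9$ ($V{\left(H,G \right)} = 8 - 17 = -9$)
$\left(V{\left(-14,-12 \right)} + \sqrt{24 + 121}\right) \left(390 - 361\right) = \left(-9 + \sqrt{24 + 121}\right) \left(390 - 361\right) = \left(-9 + \sqrt{145}\right) 29 = -261 + 29 \sqrt{145}$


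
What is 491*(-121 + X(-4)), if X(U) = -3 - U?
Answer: -58920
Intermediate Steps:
491*(-121 + X(-4)) = 491*(-121 + (-3 - 1*(-4))) = 491*(-121 + (-3 + 4)) = 491*(-121 + 1) = 491*(-120) = -58920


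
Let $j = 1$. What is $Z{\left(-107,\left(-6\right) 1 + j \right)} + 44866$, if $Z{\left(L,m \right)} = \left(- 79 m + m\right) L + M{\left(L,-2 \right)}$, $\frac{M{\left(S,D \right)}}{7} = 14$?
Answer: $3234$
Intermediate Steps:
$M{\left(S,D \right)} = 98$ ($M{\left(S,D \right)} = 7 \cdot 14 = 98$)
$Z{\left(L,m \right)} = 98 - 78 L m$ ($Z{\left(L,m \right)} = \left(- 79 m + m\right) L + 98 = - 78 m L + 98 = - 78 L m + 98 = 98 - 78 L m$)
$Z{\left(-107,\left(-6\right) 1 + j \right)} + 44866 = \left(98 - - 8346 \left(\left(-6\right) 1 + 1\right)\right) + 44866 = \left(98 - - 8346 \left(-6 + 1\right)\right) + 44866 = \left(98 - \left(-8346\right) \left(-5\right)\right) + 44866 = \left(98 - 41730\right) + 44866 = -41632 + 44866 = 3234$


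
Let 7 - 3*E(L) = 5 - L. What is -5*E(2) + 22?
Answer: 46/3 ≈ 15.333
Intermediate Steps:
E(L) = ⅔ + L/3 (E(L) = 7/3 - (5 - L)/3 = 7/3 + (-5/3 + L/3) = ⅔ + L/3)
-5*E(2) + 22 = -5*(⅔ + (⅓)*2) + 22 = -5*(⅔ + ⅔) + 22 = -5*4/3 + 22 = -20/3 + 22 = 46/3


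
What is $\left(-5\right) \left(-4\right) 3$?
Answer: $60$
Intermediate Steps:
$\left(-5\right) \left(-4\right) 3 = 20 \cdot 3 = 60$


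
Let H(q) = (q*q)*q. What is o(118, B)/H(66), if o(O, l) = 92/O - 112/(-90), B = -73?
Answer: 2687/381650940 ≈ 7.0405e-6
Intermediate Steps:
H(q) = q**3 (H(q) = q**2*q = q**3)
o(O, l) = 56/45 + 92/O (o(O, l) = 92/O - 112*(-1/90) = 92/O + 56/45 = 56/45 + 92/O)
o(118, B)/H(66) = (56/45 + 92/118)/(66**3) = (56/45 + 92*(1/118))/287496 = (56/45 + 46/59)*(1/287496) = (5374/2655)*(1/287496) = 2687/381650940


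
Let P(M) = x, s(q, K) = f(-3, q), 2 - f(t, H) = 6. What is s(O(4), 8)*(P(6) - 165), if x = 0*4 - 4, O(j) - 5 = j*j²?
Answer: 676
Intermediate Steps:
f(t, H) = -4 (f(t, H) = 2 - 1*6 = 2 - 6 = -4)
O(j) = 5 + j³ (O(j) = 5 + j*j² = 5 + j³)
s(q, K) = -4
x = -4 (x = 0 - 4 = -4)
P(M) = -4
s(O(4), 8)*(P(6) - 165) = -4*(-4 - 165) = -4*(-169) = 676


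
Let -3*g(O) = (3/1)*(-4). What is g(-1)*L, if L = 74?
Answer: 296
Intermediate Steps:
g(O) = 4 (g(O) = -3/1*(-4)/3 = -3*1*(-4)/3 = -(-4) = -⅓*(-12) = 4)
g(-1)*L = 4*74 = 296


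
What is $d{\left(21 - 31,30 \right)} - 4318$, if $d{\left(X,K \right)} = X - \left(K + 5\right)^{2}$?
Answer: $-5553$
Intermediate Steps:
$d{\left(X,K \right)} = X - \left(5 + K\right)^{2}$
$d{\left(21 - 31,30 \right)} - 4318 = \left(\left(21 - 31\right) - \left(5 + 30\right)^{2}\right) - 4318 = \left(\left(21 - 31\right) - 35^{2}\right) - 4318 = \left(-10 - 1225\right) - 4318 = -1235 - 4318 = -5553$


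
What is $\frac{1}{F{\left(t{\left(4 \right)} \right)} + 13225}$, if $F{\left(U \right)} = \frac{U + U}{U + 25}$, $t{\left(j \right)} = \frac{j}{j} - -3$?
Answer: $\frac{29}{383533} \approx 7.5613 \cdot 10^{-5}$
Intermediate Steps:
$t{\left(j \right)} = 4$ ($t{\left(j \right)} = 1 + 3 = 4$)
$F{\left(U \right)} = \frac{2 U}{25 + U}$
$\frac{1}{F{\left(t{\left(4 \right)} \right)} + 13225} = \frac{1}{2 \cdot 4 \frac{1}{25 + 4} + 13225} = \frac{1}{2 \cdot 4 \cdot \frac{1}{29} + 13225} = \frac{1}{\frac{8}{29} + 13225} = \frac{1}{\frac{383533}{29}} = \frac{29}{383533}$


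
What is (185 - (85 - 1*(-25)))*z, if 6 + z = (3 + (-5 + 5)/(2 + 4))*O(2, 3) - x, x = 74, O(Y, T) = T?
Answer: -5325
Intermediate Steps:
z = -71 (z = -6 + ((3 + (-5 + 5)/(2 + 4))*3 - 1*74) = -6 + ((3 + 0/6)*3 - 74) = -6 + ((3 + 0*(⅙))*3 - 74) = -6 + ((3 + 0)*3 - 74) = -6 + (3*3 - 74) = -6 + (9 - 74) = -6 - 65 = -71)
(185 - (85 - 1*(-25)))*z = (185 - (85 - 1*(-25)))*(-71) = (185 - (85 + 25))*(-71) = (185 - 1*110)*(-71) = (185 - 110)*(-71) = 75*(-71) = -5325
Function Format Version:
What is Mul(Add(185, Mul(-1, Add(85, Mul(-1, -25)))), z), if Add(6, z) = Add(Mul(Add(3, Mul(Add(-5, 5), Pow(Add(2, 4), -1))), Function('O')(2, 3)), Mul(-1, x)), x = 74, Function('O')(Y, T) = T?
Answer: -5325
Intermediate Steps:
z = -71 (z = Add(-6, Add(Mul(Add(3, Mul(Add(-5, 5), Pow(Add(2, 4), -1))), 3), Mul(-1, 74))) = Add(-6, Add(Mul(Add(3, Mul(0, Pow(6, -1))), 3), -74)) = Add(-6, Add(Mul(Add(3, Mul(0, Rational(1, 6))), 3), -74)) = Add(-6, Add(Mul(Add(3, 0), 3), -74)) = Add(-6, Add(Mul(3, 3), -74)) = Add(-6, Add(9, -74)) = Add(-6, -65) = -71)
Mul(Add(185, Mul(-1, Add(85, Mul(-1, -25)))), z) = Mul(Add(185, Mul(-1, Add(85, Mul(-1, -25)))), -71) = Mul(Add(185, Mul(-1, Add(85, 25))), -71) = Mul(Add(185, Mul(-1, 110)), -71) = Mul(Add(185, -110), -71) = Mul(75, -71) = -5325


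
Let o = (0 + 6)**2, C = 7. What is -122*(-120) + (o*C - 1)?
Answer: 14891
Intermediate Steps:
o = 36 (o = 6**2 = 36)
-122*(-120) + (o*C - 1) = -122*(-120) + (36*7 - 1) = 14640 + (252 - 1) = 14640 + 251 = 14891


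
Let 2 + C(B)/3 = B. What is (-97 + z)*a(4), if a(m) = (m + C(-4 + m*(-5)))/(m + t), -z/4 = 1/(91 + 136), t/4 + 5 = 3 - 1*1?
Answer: -814851/908 ≈ -897.41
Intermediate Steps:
t = -12 (t = -20 + 4*(3 - 1*1) = -20 + 4*(3 - 1) = -20 + 4*2 = -20 + 8 = -12)
C(B) = -6 + 3*B
z = -4/227 (z = -4/(91 + 136) = -4/227 ≈ -0.017621)
a(m) = (-18 - 14*m)/(-12 + m) (a(m) = (m + (-6 + 3*(-4 + m*(-5))))/(m - 12) = (m + (-6 + 3*(-4 - 5*m)))/(-12 + m) = (m + (-6 + (-12 - 15*m)))/(-12 + m) = (m + (-18 - 15*m))/(-12 + m) = (-18 - 14*m)/(-12 + m))
(-97 + z)*a(4) = (-97 - 4/227)*(2*(-9 - 7*4)/(-12 + 4)) = -44046*(-9 - 28)/(227*(-8)) = -44046*(-1)*(-37)/(227*8) = -22023/227*37/4 = -814851/908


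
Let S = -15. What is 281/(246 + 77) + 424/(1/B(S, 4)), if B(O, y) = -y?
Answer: -547527/323 ≈ -1695.1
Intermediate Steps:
281/(246 + 77) + 424/(1/B(S, 4)) = 281/(246 + 77) + 424/(1/(-1*4)) = 281/323 + 424/(1/(-4)) = 281*(1/323) + 424/(-¼) = 281/323 + 424*(-4) = 281/323 - 1696 = -547527/323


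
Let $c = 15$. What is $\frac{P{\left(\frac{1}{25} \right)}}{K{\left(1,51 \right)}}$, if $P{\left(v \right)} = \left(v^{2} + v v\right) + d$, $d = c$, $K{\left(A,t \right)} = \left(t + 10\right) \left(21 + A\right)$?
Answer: $\frac{9377}{838750} \approx 0.01118$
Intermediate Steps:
$K{\left(A,t \right)} = \left(10 + t\right) \left(21 + A\right)$
$d = 15$
$P{\left(v \right)} = 15 + 2 v^{2}$ ($P{\left(v \right)} = \left(v^{2} + v v\right) + 15 = \left(v^{2} + v^{2}\right) + 15 = 2 v^{2} + 15 = 15 + 2 v^{2}$)
$\frac{P{\left(\frac{1}{25} \right)}}{K{\left(1,51 \right)}} = \frac{15 + 2 \left(\frac{1}{25}\right)^{2}}{210 + 10 \cdot 1 + 21 \cdot 51 + 1 \cdot 51} = \frac{15 + \frac{2}{625}}{210 + 10 + 1071 + 51} = \frac{15 + 2 \cdot \frac{1}{625}}{1342} = \left(15 + \frac{2}{625}\right) \frac{1}{1342} = \frac{9377}{625} \cdot \frac{1}{1342} = \frac{9377}{838750}$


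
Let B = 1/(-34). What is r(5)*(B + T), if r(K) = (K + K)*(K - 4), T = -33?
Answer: -5615/17 ≈ -330.29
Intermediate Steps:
r(K) = 2*K*(-4 + K) (r(K) = (2*K)*(-4 + K) = 2*K*(-4 + K))
B = -1/34 ≈ -0.029412
r(5)*(B + T) = (2*5*(-4 + 5))*(-1/34 - 33) = (2*5*1)*(-1123/34) = 10*(-1123/34) = -5615/17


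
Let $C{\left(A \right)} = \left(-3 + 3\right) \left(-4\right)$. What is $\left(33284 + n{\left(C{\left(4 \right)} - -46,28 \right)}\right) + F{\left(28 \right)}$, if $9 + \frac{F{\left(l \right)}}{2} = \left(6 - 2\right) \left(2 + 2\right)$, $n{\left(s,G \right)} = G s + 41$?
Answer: $34627$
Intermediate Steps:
$C{\left(A \right)} = 0$ ($C{\left(A \right)} = 0 \left(-4\right) = 0$)
$n{\left(s,G \right)} = 41 + G s$
$F{\left(l \right)} = 14$ ($F{\left(l \right)} = -18 + 2 \left(6 - 2\right) \left(2 + 2\right) = -18 + 2 \left(6 - 2\right) 4 = -18 + 2 \cdot 4 \cdot 4 = -18 + 2 \cdot 16 = -18 + 32 = 14$)
$\left(33284 + n{\left(C{\left(4 \right)} - -46,28 \right)}\right) + F{\left(28 \right)} = \left(33284 + \left(41 + 28 \left(0 - -46\right)\right)\right) + 14 = \left(33284 + \left(41 + 28 \left(0 + 46\right)\right)\right) + 14 = \left(33284 + \left(41 + 28 \cdot 46\right)\right) + 14 = \left(33284 + \left(41 + 1288\right)\right) + 14 = \left(33284 + 1329\right) + 14 = 34613 + 14 = 34627$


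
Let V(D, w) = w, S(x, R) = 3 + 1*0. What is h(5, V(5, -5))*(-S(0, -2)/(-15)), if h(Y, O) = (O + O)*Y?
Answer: -10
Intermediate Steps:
S(x, R) = 3 (S(x, R) = 3 + 0 = 3)
h(Y, O) = 2*O*Y (h(Y, O) = (2*O)*Y = 2*O*Y)
h(5, V(5, -5))*(-S(0, -2)/(-15)) = (2*(-5)*5)*(-1*3/(-15)) = -(-150)*(-1)/15 = -50*⅕ = -10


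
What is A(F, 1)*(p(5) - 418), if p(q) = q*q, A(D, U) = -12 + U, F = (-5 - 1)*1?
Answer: 4323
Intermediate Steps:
F = -6 (F = -6*1 = -6)
p(q) = q²
A(F, 1)*(p(5) - 418) = (-12 + 1)*(5² - 418) = -11*(25 - 418) = -11*(-393) = 4323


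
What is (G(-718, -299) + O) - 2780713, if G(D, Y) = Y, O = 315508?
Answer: -2465504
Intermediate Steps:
(G(-718, -299) + O) - 2780713 = (-299 + 315508) - 2780713 = 315209 - 2780713 = -2465504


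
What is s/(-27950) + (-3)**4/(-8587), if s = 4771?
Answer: -3325579/18462050 ≈ -0.18013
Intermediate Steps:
s/(-27950) + (-3)**4/(-8587) = 4771/(-27950) + (-3)**4/(-8587) = 4771*(-1/27950) + 81*(-1/8587) = -367/2150 - 81/8587 = -3325579/18462050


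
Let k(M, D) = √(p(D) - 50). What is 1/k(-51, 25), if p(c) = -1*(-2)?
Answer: -I*√3/12 ≈ -0.14434*I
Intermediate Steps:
p(c) = 2
k(M, D) = 4*I*√3 (k(M, D) = √(2 - 50) = √(-48) = 4*I*√3)
1/k(-51, 25) = 1/(4*I*√3) = -I*√3/12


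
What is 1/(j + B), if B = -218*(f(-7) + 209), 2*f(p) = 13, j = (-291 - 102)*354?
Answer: -1/186101 ≈ -5.3734e-6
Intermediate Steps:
j = -139122 (j = -393*354 = -139122)
f(p) = 13/2 (f(p) = (½)*13 = 13/2)
B = -46979 (B = -218*(13/2 + 209) = -218*431/2 = -46979)
1/(j + B) = 1/(-139122 - 46979) = 1/(-186101) = -1/186101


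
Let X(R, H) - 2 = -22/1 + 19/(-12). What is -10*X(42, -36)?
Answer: 1295/6 ≈ 215.83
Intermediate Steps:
X(R, H) = -259/12 (X(R, H) = 2 + (-22/1 + 19/(-12)) = 2 + (-22*1 + 19*(-1/12)) = 2 + (-22 - 19/12) = 2 - 283/12 = -259/12)
-10*X(42, -36) = -10*(-259/12) = 1295/6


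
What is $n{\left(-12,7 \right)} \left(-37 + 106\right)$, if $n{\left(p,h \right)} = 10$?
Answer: $690$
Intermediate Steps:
$n{\left(-12,7 \right)} \left(-37 + 106\right) = 10 \left(-37 + 106\right) = 10 \cdot 69 = 690$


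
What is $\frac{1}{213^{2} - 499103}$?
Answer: $- \frac{1}{453734} \approx -2.2039 \cdot 10^{-6}$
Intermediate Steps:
$\frac{1}{213^{2} - 499103} = \frac{1}{45369 - 499103} = \frac{1}{-453734} = - \frac{1}{453734}$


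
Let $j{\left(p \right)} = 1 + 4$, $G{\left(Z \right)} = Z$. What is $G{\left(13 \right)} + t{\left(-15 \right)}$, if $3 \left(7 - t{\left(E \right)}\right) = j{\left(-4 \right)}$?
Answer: $\frac{55}{3} \approx 18.333$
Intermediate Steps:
$j{\left(p \right)} = 5$
$t{\left(E \right)} = \frac{16}{3}$ ($t{\left(E \right)} = 7 - \frac{5}{3} = \frac{16}{3}$)
$G{\left(13 \right)} + t{\left(-15 \right)} = 13 + \frac{16}{3} = \frac{55}{3}$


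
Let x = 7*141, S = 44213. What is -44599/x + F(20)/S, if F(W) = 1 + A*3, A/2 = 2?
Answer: -151680212/3356787 ≈ -45.186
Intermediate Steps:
A = 4 (A = 2*2 = 4)
x = 987
F(W) = 13 (F(W) = 1 + 4*3 = 1 + 12 = 13)
-44599/x + F(20)/S = -44599/987 + 13/44213 = -44599*1/987 + 13*(1/44213) = -44599/987 + 1/3401 = -151680212/3356787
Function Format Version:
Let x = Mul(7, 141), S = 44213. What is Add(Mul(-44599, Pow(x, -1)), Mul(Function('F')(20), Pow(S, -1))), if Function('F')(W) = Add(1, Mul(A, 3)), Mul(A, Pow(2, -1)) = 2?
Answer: Rational(-151680212, 3356787) ≈ -45.186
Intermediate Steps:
A = 4 (A = Mul(2, 2) = 4)
x = 987
Function('F')(W) = 13 (Function('F')(W) = Add(1, Mul(4, 3)) = Add(1, 12) = 13)
Add(Mul(-44599, Pow(x, -1)), Mul(Function('F')(20), Pow(S, -1))) = Add(Mul(-44599, Pow(987, -1)), Mul(13, Pow(44213, -1))) = Add(Mul(-44599, Rational(1, 987)), Mul(13, Rational(1, 44213))) = Add(Rational(-44599, 987), Rational(1, 3401)) = Rational(-151680212, 3356787)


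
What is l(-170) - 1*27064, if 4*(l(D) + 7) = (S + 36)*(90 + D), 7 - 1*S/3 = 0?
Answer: -28211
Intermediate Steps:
S = 21 (S = 21 - 3*0 = 21 + 0 = 21)
l(D) = 2551/2 + 57*D/4 (l(D) = -7 + ((21 + 36)*(90 + D))/4 = -7 + (57*(90 + D))/4 = -7 + (5130 + 57*D)/4 = -7 + (2565/2 + 57*D/4) = 2551/2 + 57*D/4)
l(-170) - 1*27064 = (2551/2 + (57/4)*(-170)) - 1*27064 = (2551/2 - 4845/2) - 27064 = -1147 - 27064 = -28211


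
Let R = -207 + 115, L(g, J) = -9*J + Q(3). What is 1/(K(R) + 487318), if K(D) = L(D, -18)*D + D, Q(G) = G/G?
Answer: 1/472230 ≈ 2.1176e-6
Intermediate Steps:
Q(G) = 1
L(g, J) = 1 - 9*J (L(g, J) = -9*J + 1 = 1 - 9*J)
R = -92
K(D) = 164*D (K(D) = (1 - 9*(-18))*D + D = (1 + 162)*D + D = 163*D + D = 164*D)
1/(K(R) + 487318) = 1/(164*(-92) + 487318) = 1/(-15088 + 487318) = 1/472230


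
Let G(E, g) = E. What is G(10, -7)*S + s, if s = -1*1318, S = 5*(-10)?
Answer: -1818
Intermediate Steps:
S = -50
s = -1318
G(10, -7)*S + s = 10*(-50) - 1318 = -500 - 1318 = -1818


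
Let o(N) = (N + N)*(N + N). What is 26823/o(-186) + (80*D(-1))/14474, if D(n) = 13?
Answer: 88692577/333828336 ≈ 0.26568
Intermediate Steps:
o(N) = 4*N² (o(N) = (2*N)*(2*N) = 4*N²)
26823/o(-186) + (80*D(-1))/14474 = 26823/((4*(-186)²)) + (80*13)/14474 = 26823/((4*34596)) + 1040*(1/14474) = 26823/138384 + 520/7237 = 26823*(1/138384) + 520/7237 = 8941/46128 + 520/7237 = 88692577/333828336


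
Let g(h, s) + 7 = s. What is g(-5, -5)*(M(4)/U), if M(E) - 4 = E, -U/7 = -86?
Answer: -48/301 ≈ -0.15947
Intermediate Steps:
U = 602 (U = -7*(-86) = 602)
M(E) = 4 + E
g(h, s) = -7 + s
g(-5, -5)*(M(4)/U) = (-7 - 5)*((4 + 4)/602) = -96/602 = -12*4/301 = -48/301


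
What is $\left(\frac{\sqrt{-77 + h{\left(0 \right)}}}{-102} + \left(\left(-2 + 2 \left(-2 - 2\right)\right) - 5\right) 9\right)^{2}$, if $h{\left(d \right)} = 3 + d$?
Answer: $\frac{\left(13770 + i \sqrt{74}\right)^{2}}{10404} \approx 18225.0 + 22.771 i$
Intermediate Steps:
$\left(\frac{\sqrt{-77 + h{\left(0 \right)}}}{-102} + \left(\left(-2 + 2 \left(-2 - 2\right)\right) - 5\right) 9\right)^{2} = \left(\frac{\sqrt{-77 + \left(3 + 0\right)}}{-102} + \left(\left(-2 + 2 \left(-2 - 2\right)\right) - 5\right) 9\right)^{2} = \left(\sqrt{-77 + 3} \left(- \frac{1}{102}\right) + \left(\left(-2 + 2 \left(-4\right)\right) - 5\right) 9\right)^{2} = \left(\sqrt{-74} \left(- \frac{1}{102}\right) + \left(\left(-2 - 8\right) - 5\right) 9\right)^{2} = \left(i \sqrt{74} \left(- \frac{1}{102}\right) + \left(-10 - 5\right) 9\right)^{2} = \left(- \frac{i \sqrt{74}}{102} - 135\right)^{2} = \left(-135 - \frac{i \sqrt{74}}{102}\right)^{2}$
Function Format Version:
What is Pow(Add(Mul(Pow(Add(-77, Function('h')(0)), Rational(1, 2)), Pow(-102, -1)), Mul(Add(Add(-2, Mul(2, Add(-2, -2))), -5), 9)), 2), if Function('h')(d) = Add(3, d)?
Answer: Mul(Rational(1, 10404), Pow(Add(13770, Mul(I, Pow(74, Rational(1, 2)))), 2)) ≈ Add(18225., Mul(22.771, I))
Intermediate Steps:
Pow(Add(Mul(Pow(Add(-77, Function('h')(0)), Rational(1, 2)), Pow(-102, -1)), Mul(Add(Add(-2, Mul(2, Add(-2, -2))), -5), 9)), 2) = Pow(Add(Mul(Pow(Add(-77, Add(3, 0)), Rational(1, 2)), Pow(-102, -1)), Mul(Add(Add(-2, Mul(2, Add(-2, -2))), -5), 9)), 2) = Pow(Add(Mul(Pow(Add(-77, 3), Rational(1, 2)), Rational(-1, 102)), Mul(Add(Add(-2, Mul(2, -4)), -5), 9)), 2) = Pow(Add(Mul(Pow(-74, Rational(1, 2)), Rational(-1, 102)), Mul(Add(Add(-2, -8), -5), 9)), 2) = Pow(Add(Mul(Mul(I, Pow(74, Rational(1, 2))), Rational(-1, 102)), Mul(Add(-10, -5), 9)), 2) = Pow(Add(Mul(Rational(-1, 102), I, Pow(74, Rational(1, 2))), Mul(-15, 9)), 2) = Pow(Add(Mul(Rational(-1, 102), I, Pow(74, Rational(1, 2))), -135), 2) = Pow(Add(-135, Mul(Rational(-1, 102), I, Pow(74, Rational(1, 2)))), 2)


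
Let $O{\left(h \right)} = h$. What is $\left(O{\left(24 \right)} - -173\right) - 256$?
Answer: $-59$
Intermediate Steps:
$\left(O{\left(24 \right)} - -173\right) - 256 = \left(24 - -173\right) - 256 = \left(24 + 173\right) - 256 = 197 - 256 = -59$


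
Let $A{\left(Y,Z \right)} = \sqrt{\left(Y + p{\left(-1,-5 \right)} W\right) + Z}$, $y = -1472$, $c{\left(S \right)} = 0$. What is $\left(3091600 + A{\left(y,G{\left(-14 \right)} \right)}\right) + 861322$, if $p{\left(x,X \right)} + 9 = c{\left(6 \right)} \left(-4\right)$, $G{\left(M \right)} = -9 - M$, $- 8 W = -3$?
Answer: $3952922 + \frac{3 i \sqrt{2614}}{4} \approx 3.9529 \cdot 10^{6} + 38.345 i$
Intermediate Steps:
$W = \frac{3}{8}$ ($W = \left(- \frac{1}{8}\right) \left(-3\right) = \frac{3}{8} \approx 0.375$)
$p{\left(x,X \right)} = -9$ ($p{\left(x,X \right)} = -9 + 0 \left(-4\right) = -9 + 0 = -9$)
$A{\left(Y,Z \right)} = \sqrt{- \frac{27}{8} + Y + Z}$ ($A{\left(Y,Z \right)} = \sqrt{\left(Y - \frac{27}{8}\right) + Z} = \sqrt{\left(- \frac{27}{8} + Y\right) + Z} = \sqrt{- \frac{27}{8} + Y + Z}$)
$\left(3091600 + A{\left(y,G{\left(-14 \right)} \right)}\right) + 861322 = \left(3091600 + \frac{\sqrt{-54 + 16 \left(-1472\right) + 16 \left(-9 - -14\right)}}{4}\right) + 861322 = \left(3091600 + \frac{\sqrt{-54 - 23552 + 16 \left(-9 + 14\right)}}{4}\right) + 861322 = \left(3091600 + \frac{\sqrt{-54 - 23552 + 16 \cdot 5}}{4}\right) + 861322 = \left(3091600 + \frac{\sqrt{-54 - 23552 + 80}}{4}\right) + 861322 = \left(3091600 + \frac{\sqrt{-23526}}{4}\right) + 861322 = \left(3091600 + \frac{3 i \sqrt{2614}}{4}\right) + 861322 = 3952922 + \frac{3 i \sqrt{2614}}{4}$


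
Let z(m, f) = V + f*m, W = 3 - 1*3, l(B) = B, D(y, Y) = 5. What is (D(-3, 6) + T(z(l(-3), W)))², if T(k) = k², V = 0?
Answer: 25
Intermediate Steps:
W = 0 (W = 3 - 3 = 0)
z(m, f) = f*m (z(m, f) = 0 + f*m = f*m)
(D(-3, 6) + T(z(l(-3), W)))² = (5 + (0*(-3))²)² = (5 + 0²)² = (5 + 0)² = 5² = 25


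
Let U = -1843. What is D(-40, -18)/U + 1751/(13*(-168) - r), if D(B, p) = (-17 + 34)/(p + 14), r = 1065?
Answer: -676481/1260612 ≈ -0.53663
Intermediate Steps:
D(B, p) = 17/(14 + p)
D(-40, -18)/U + 1751/(13*(-168) - r) = (17/(14 - 18))/(-1843) + 1751/(13*(-168) - 1*1065) = (17/(-4))*(-1/1843) + 1751/(-2184 - 1065) = (17*(-¼))*(-1/1843) + 1751/(-3249) = -17/4*(-1/1843) + 1751*(-1/3249) = 17/7372 - 1751/3249 = -676481/1260612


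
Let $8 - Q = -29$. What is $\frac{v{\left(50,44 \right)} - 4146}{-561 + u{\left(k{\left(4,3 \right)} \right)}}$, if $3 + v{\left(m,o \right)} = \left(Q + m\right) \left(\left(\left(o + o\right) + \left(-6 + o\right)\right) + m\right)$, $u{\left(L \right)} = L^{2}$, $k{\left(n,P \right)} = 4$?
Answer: $- \frac{11163}{545} \approx -20.483$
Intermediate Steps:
$Q = 37$ ($Q = 8 - -29 = 8 + 29 = 37$)
$v{\left(m,o \right)} = -3 + \left(37 + m\right) \left(-6 + m + 3 o\right)$ ($v{\left(m,o \right)} = -3 + \left(37 + m\right) \left(\left(\left(o + o\right) + \left(-6 + o\right)\right) + m\right) = -3 + \left(37 + m\right) \left(\left(2 o + \left(-6 + o\right)\right) + m\right) = -3 + \left(37 + m\right) \left(\left(-6 + 3 o\right) + m\right) = -3 + \left(37 + m\right) \left(-6 + m + 3 o\right)$)
$\frac{v{\left(50,44 \right)} - 4146}{-561 + u{\left(k{\left(4,3 \right)} \right)}} = \frac{\left(-225 + 50^{2} + 31 \cdot 50 + 111 \cdot 44 + 3 \cdot 50 \cdot 44\right) - 4146}{-561 + 4^{2}} = \frac{\left(-225 + 2500 + 1550 + 4884 + 6600\right) - 4146}{-561 + 16} = \frac{15309 - 4146}{-545} = 11163 \left(- \frac{1}{545}\right) = - \frac{11163}{545}$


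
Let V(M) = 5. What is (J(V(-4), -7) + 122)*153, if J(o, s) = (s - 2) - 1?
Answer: 17136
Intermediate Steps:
J(o, s) = -3 + s (J(o, s) = (-2 + s) - 1 = -3 + s)
(J(V(-4), -7) + 122)*153 = ((-3 - 7) + 122)*153 = (-10 + 122)*153 = 112*153 = 17136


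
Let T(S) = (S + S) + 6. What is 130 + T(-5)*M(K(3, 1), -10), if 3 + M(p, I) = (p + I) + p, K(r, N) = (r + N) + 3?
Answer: 126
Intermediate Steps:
K(r, N) = 3 + N + r (K(r, N) = (N + r) + 3 = 3 + N + r)
M(p, I) = -3 + I + 2*p (M(p, I) = -3 + ((p + I) + p) = -3 + ((I + p) + p) = -3 + (I + 2*p) = -3 + I + 2*p)
T(S) = 6 + 2*S (T(S) = 2*S + 6 = 6 + 2*S)
130 + T(-5)*M(K(3, 1), -10) = 130 + (6 + 2*(-5))*(-3 - 10 + 2*(3 + 1 + 3)) = 130 + (6 - 10)*(-3 - 10 + 2*7) = 130 - 4*(-3 - 10 + 14) = 130 - 4*1 = 130 - 4 = 126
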